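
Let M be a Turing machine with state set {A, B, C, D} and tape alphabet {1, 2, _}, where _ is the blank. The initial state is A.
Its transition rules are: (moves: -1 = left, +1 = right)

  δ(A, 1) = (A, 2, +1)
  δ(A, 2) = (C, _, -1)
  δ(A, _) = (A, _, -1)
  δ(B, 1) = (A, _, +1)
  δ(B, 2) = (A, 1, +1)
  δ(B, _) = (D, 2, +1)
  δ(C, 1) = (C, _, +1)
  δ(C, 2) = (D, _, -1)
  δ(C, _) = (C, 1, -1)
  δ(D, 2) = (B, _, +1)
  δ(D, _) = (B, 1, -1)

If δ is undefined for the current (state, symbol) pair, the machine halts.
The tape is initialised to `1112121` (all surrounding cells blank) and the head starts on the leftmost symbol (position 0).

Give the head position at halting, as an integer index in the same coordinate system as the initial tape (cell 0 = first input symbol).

state=A head=0 tape=[1]112121_   (A,1)→(A,2,+1)
state=A head=1 tape=2[1]12121_   (A,1)→(A,2,+1)
state=A head=2 tape=22[1]2121_   (A,1)→(A,2,+1)
state=A head=3 tape=222[2]121_   (A,2)→(C,_,-1)
state=C head=2 tape=22[2]_121_   (C,2)→(D,_,-1)
state=D head=1 tape=2[2]__121_   (D,2)→(B,_,+1)
state=B head=2 tape=2_[_]_121_   (B,_)→(D,2,+1)
state=D head=3 tape=2_2[_]121_   (D,_)→(B,1,-1)
state=B head=2 tape=2_[2]1121_   (B,2)→(A,1,+1)
state=A head=3 tape=2_1[1]121_   (A,1)→(A,2,+1)
state=A head=4 tape=2_12[1]21_   (A,1)→(A,2,+1)
state=A head=5 tape=2_122[2]1_   (A,2)→(C,_,-1)
state=C head=4 tape=2_12[2]_1_   (C,2)→(D,_,-1)
state=D head=3 tape=2_1[2]__1_   (D,2)→(B,_,+1)
state=B head=4 tape=2_1_[_]_1_   (B,_)→(D,2,+1)
state=D head=5 tape=2_1_2[_]1_   (D,_)→(B,1,-1)
state=B head=4 tape=2_1_[2]11_   (B,2)→(A,1,+1)
state=A head=5 tape=2_1_1[1]1_   (A,1)→(A,2,+1)
state=A head=6 tape=2_1_12[1]_   (A,1)→(A,2,+1)
state=A head=7 tape=2_1_122[_]   (A,_)→(A,_,-1)
state=A head=6 tape=2_1_12[2]_   (A,2)→(C,_,-1)
state=C head=5 tape=2_1_1[2]__   (C,2)→(D,_,-1)
state=D head=4 tape=2_1_[1]___
At halt the head is at cell 4.

4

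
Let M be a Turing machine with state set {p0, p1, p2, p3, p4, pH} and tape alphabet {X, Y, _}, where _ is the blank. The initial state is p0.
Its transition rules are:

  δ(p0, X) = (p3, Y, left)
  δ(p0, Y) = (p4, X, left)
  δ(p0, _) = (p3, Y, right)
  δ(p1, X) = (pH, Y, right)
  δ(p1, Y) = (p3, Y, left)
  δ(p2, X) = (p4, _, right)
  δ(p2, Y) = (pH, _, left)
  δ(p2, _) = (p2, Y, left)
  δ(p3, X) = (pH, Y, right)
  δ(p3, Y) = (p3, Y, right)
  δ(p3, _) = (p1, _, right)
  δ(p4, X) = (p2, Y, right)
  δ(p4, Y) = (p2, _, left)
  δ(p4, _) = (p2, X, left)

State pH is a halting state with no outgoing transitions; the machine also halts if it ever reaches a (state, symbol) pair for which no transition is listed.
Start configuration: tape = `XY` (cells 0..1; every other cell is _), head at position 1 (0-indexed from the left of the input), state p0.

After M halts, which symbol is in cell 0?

p0 | _X[Y]_   read Y → write X, move left, go to p4
p4 | _[X]X_   read X → write Y, move right, go to p2
p2 | _Y[X]_   read X → write _, move right, go to p4
p4 | _Y_[_]   read _ → write X, move left, go to p2
p2 | _Y[_]X   read _ → write Y, move left, go to p2
p2 | _[Y]YX   read Y → write _, move left, go to pH
pH | [_]_YX
Cell 0 holds _ when M halts.

_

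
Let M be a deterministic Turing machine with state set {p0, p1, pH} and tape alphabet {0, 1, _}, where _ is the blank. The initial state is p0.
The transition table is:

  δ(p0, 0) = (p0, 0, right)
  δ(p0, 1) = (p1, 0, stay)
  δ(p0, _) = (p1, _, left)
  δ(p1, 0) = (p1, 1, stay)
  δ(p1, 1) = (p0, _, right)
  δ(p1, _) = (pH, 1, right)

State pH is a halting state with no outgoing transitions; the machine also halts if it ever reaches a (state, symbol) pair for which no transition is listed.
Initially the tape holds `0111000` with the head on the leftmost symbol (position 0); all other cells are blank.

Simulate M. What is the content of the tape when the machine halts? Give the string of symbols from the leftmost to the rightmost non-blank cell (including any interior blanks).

state=p0 head=0 tape=[0]111000_   (p0,0)→(p0,0,right)
state=p0 head=1 tape=0[1]11000_   (p0,1)→(p1,0,stay)
state=p1 head=1 tape=0[0]11000_   (p1,0)→(p1,1,stay)
state=p1 head=1 tape=0[1]11000_   (p1,1)→(p0,_,right)
state=p0 head=2 tape=0_[1]1000_   (p0,1)→(p1,0,stay)
state=p1 head=2 tape=0_[0]1000_   (p1,0)→(p1,1,stay)
state=p1 head=2 tape=0_[1]1000_   (p1,1)→(p0,_,right)
state=p0 head=3 tape=0__[1]000_   (p0,1)→(p1,0,stay)
state=p1 head=3 tape=0__[0]000_   (p1,0)→(p1,1,stay)
state=p1 head=3 tape=0__[1]000_   (p1,1)→(p0,_,right)
state=p0 head=4 tape=0___[0]00_   (p0,0)→(p0,0,right)
state=p0 head=5 tape=0___0[0]0_   (p0,0)→(p0,0,right)
state=p0 head=6 tape=0___00[0]_   (p0,0)→(p0,0,right)
state=p0 head=7 tape=0___000[_]   (p0,_)→(p1,_,left)
state=p1 head=6 tape=0___00[0]_   (p1,0)→(p1,1,stay)
state=p1 head=6 tape=0___00[1]_   (p1,1)→(p0,_,right)
state=p0 head=7 tape=0___00_[_]   (p0,_)→(p1,_,left)
state=p1 head=6 tape=0___00[_]_   (p1,_)→(pH,1,right)
state=pH head=7 tape=0___001[_]
The non-blank tape span at halt is 0___001.

0___001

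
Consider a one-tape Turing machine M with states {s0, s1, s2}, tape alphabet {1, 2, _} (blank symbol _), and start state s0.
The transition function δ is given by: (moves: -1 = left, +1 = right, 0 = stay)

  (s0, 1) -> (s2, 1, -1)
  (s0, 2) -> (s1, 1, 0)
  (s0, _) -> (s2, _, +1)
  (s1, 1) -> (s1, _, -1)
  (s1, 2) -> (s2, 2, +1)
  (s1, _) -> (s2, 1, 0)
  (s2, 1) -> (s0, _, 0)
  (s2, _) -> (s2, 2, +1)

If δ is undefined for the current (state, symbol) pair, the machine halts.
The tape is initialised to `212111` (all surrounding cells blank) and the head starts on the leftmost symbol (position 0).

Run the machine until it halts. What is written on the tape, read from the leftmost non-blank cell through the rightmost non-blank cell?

2_2111

state=s0 head=0 tape=_[2]12111   (s0,2)→(s1,1,0)
state=s1 head=0 tape=_[1]12111   (s1,1)→(s1,_,-1)
state=s1 head=-1 tape=[_]_12111   (s1,_)→(s2,1,0)
state=s2 head=-1 tape=[1]_12111   (s2,1)→(s0,_,0)
state=s0 head=-1 tape=[_]_12111   (s0,_)→(s2,_,+1)
state=s2 head=0 tape=_[_]12111   (s2,_)→(s2,2,+1)
state=s2 head=1 tape=_2[1]2111   (s2,1)→(s0,_,0)
state=s0 head=1 tape=_2[_]2111   (s0,_)→(s2,_,+1)
state=s2 head=2 tape=_2_[2]111
The non-blank tape span at halt is 2_2111.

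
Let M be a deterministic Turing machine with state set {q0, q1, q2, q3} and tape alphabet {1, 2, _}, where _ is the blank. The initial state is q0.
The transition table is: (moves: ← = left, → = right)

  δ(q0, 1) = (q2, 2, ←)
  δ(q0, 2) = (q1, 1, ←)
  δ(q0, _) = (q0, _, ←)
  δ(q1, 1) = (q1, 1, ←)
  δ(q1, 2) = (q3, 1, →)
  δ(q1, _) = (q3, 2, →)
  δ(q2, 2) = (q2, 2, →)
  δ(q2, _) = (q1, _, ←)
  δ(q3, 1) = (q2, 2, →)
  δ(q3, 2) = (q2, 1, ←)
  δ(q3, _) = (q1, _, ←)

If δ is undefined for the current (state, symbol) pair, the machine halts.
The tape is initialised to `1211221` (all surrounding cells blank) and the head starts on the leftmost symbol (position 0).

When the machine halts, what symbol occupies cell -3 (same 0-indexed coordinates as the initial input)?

2

state=q0 head=0 tape=____[1]211221   (q0,1)→(q2,2,←)
state=q2 head=-1 tape=___[_]2211221   (q2,_)→(q1,_,←)
state=q1 head=-2 tape=__[_]_2211221   (q1,_)→(q3,2,→)
state=q3 head=-1 tape=__2[_]2211221   (q3,_)→(q1,_,←)
state=q1 head=-2 tape=__[2]_2211221   (q1,2)→(q3,1,→)
state=q3 head=-1 tape=__1[_]2211221   (q3,_)→(q1,_,←)
state=q1 head=-2 tape=__[1]_2211221   (q1,1)→(q1,1,←)
state=q1 head=-3 tape=_[_]1_2211221   (q1,_)→(q3,2,→)
state=q3 head=-2 tape=_2[1]_2211221   (q3,1)→(q2,2,→)
state=q2 head=-1 tape=_22[_]2211221   (q2,_)→(q1,_,←)
state=q1 head=-2 tape=_2[2]_2211221   (q1,2)→(q3,1,→)
state=q3 head=-1 tape=_21[_]2211221   (q3,_)→(q1,_,←)
state=q1 head=-2 tape=_2[1]_2211221   (q1,1)→(q1,1,←)
state=q1 head=-3 tape=_[2]1_2211221   (q1,2)→(q3,1,→)
state=q3 head=-2 tape=_1[1]_2211221   (q3,1)→(q2,2,→)
state=q2 head=-1 tape=_12[_]2211221   (q2,_)→(q1,_,←)
state=q1 head=-2 tape=_1[2]_2211221   (q1,2)→(q3,1,→)
state=q3 head=-1 tape=_11[_]2211221   (q3,_)→(q1,_,←)
state=q1 head=-2 tape=_1[1]_2211221   (q1,1)→(q1,1,←)
state=q1 head=-3 tape=_[1]1_2211221   (q1,1)→(q1,1,←)
state=q1 head=-4 tape=[_]11_2211221   (q1,_)→(q3,2,→)
state=q3 head=-3 tape=2[1]1_2211221   (q3,1)→(q2,2,→)
state=q2 head=-2 tape=22[1]_2211221
Cell -3 holds 2 when M halts.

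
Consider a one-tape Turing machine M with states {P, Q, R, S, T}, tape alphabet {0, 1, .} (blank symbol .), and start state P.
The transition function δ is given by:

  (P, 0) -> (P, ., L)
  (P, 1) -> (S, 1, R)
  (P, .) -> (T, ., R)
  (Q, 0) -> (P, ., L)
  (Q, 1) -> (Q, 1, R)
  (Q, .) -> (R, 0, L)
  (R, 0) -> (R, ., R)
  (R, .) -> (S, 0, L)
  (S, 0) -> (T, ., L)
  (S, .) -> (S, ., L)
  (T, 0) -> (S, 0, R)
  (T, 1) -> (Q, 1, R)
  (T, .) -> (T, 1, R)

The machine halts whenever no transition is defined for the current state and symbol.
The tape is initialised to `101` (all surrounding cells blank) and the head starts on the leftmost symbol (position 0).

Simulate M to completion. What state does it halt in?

R

state=P head=0 tape=[1]01   (P,1)→(S,1,R)
state=S head=1 tape=1[0]1   (S,0)→(T,.,L)
state=T head=0 tape=[1].1   (T,1)→(Q,1,R)
state=Q head=1 tape=1[.]1   (Q,.)→(R,0,L)
state=R head=0 tape=[1]01
No transition is defined for (R, 1); M halts in state R.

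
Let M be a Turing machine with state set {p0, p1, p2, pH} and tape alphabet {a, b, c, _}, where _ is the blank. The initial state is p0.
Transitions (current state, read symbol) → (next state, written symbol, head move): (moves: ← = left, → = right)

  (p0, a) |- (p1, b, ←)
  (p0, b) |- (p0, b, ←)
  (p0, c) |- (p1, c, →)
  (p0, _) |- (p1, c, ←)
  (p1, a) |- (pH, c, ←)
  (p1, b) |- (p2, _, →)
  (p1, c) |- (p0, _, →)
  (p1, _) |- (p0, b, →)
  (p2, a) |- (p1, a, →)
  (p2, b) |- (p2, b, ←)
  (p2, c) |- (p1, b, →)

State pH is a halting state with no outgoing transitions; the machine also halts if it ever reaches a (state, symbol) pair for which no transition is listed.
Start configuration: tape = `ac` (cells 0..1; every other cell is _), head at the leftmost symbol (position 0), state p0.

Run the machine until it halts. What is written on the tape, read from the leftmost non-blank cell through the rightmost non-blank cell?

bc_bc

state=p0 head=0 tape=___[a]c   (p0,a)→(p1,b,←)
state=p1 head=-1 tape=__[_]bc   (p1,_)→(p0,b,→)
state=p0 head=0 tape=__b[b]c   (p0,b)→(p0,b,←)
state=p0 head=-1 tape=__[b]bc   (p0,b)→(p0,b,←)
state=p0 head=-2 tape=_[_]bbc   (p0,_)→(p1,c,←)
state=p1 head=-3 tape=[_]cbbc   (p1,_)→(p0,b,→)
state=p0 head=-2 tape=b[c]bbc   (p0,c)→(p1,c,→)
state=p1 head=-1 tape=bc[b]bc   (p1,b)→(p2,_,→)
state=p2 head=0 tape=bc_[b]c   (p2,b)→(p2,b,←)
state=p2 head=-1 tape=bc[_]bc
The non-blank tape span at halt is bc_bc.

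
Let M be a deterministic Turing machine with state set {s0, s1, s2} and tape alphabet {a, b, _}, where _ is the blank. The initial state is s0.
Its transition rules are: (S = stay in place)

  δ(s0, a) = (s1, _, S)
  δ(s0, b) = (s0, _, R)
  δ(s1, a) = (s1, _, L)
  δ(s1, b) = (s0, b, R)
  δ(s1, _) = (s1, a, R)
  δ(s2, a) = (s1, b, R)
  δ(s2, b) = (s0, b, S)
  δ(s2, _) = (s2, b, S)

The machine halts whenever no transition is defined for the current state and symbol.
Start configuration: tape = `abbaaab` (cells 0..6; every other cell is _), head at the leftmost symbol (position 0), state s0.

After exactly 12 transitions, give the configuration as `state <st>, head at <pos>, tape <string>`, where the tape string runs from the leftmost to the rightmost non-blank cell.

state s1, head at 4, tape abaaa_b

s0 | [a]bbaaab   read a → write _, move S, go to s1
s1 | [_]bbaaab   read _ → write a, move R, go to s1
s1 | a[b]baaab   read b → write b, move R, go to s0
s0 | ab[b]aaab   read b → write _, move R, go to s0
s0 | ab_[a]aab   read a → write _, move S, go to s1
s1 | ab_[_]aab   read _ → write a, move R, go to s1
s1 | ab_a[a]ab   read a → write _, move L, go to s1
s1 | ab_[a]_ab   read a → write _, move L, go to s1
s1 | ab[_]__ab   read _ → write a, move R, go to s1
s1 | aba[_]_ab   read _ → write a, move R, go to s1
s1 | abaa[_]ab   read _ → write a, move R, go to s1
s1 | abaaa[a]b   read a → write _, move L, go to s1
s1 | abaa[a]_b
After 12 steps: state s1, head at 4, tape abaaa_b.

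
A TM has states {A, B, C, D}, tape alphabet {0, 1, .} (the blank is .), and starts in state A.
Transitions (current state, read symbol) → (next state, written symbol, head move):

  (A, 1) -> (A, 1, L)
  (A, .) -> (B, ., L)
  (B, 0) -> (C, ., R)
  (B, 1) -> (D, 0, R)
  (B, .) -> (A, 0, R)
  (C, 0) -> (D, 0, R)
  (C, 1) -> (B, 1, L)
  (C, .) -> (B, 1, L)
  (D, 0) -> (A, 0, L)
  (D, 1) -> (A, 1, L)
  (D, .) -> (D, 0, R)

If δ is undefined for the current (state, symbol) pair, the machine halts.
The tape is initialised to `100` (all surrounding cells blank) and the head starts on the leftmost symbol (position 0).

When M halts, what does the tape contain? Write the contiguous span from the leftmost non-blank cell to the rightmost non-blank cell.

01100

state=A head=0 tape=..[1]00   (A,1)→(A,1,L)
state=A head=-1 tape=.[.]100   (A,.)→(B,.,L)
state=B head=-2 tape=[.].100   (B,.)→(A,0,R)
state=A head=-1 tape=0[.]100   (A,.)→(B,.,L)
state=B head=-2 tape=[0].100   (B,0)→(C,.,R)
state=C head=-1 tape=.[.]100   (C,.)→(B,1,L)
state=B head=-2 tape=[.]1100   (B,.)→(A,0,R)
state=A head=-1 tape=0[1]100   (A,1)→(A,1,L)
state=A head=-2 tape=[0]1100
The non-blank tape span at halt is 01100.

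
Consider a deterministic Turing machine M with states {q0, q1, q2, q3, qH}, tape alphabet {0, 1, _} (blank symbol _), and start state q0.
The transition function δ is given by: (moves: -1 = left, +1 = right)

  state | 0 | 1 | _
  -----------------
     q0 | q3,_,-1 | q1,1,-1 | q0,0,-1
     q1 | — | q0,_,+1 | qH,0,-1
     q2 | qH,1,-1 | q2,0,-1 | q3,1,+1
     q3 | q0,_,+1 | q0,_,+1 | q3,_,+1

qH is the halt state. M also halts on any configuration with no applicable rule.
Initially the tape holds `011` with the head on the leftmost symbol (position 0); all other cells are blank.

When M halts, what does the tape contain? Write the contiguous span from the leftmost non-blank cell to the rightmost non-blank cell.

state=q0 head=0 tape=_[0]11   (q0,0)→(q3,_,-1)
state=q3 head=-1 tape=[_]_11   (q3,_)→(q3,_,+1)
state=q3 head=0 tape=_[_]11   (q3,_)→(q3,_,+1)
state=q3 head=1 tape=__[1]1   (q3,1)→(q0,_,+1)
state=q0 head=2 tape=___[1]   (q0,1)→(q1,1,-1)
state=q1 head=1 tape=__[_]1   (q1,_)→(qH,0,-1)
state=qH head=0 tape=_[_]01
The non-blank tape span at halt is 01.

01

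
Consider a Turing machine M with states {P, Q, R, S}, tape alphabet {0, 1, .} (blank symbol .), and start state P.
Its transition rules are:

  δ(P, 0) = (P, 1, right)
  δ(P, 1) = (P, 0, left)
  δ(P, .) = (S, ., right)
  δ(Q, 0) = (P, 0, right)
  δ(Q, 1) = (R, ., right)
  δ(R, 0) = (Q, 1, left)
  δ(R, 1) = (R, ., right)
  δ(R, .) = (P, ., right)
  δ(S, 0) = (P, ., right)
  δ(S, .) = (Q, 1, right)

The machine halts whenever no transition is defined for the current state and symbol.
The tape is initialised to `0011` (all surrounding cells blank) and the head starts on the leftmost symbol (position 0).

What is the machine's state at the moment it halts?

state=P head=0 tape=.[0]011...   (P,0)→(P,1,right)
state=P head=1 tape=.1[0]11...   (P,0)→(P,1,right)
state=P head=2 tape=.11[1]1...   (P,1)→(P,0,left)
state=P head=1 tape=.1[1]01...   (P,1)→(P,0,left)
state=P head=0 tape=.[1]001...   (P,1)→(P,0,left)
state=P head=-1 tape=[.]0001...   (P,.)→(S,.,right)
state=S head=0 tape=.[0]001...   (S,0)→(P,.,right)
state=P head=1 tape=..[0]01...   (P,0)→(P,1,right)
state=P head=2 tape=..1[0]1...   (P,0)→(P,1,right)
state=P head=3 tape=..11[1]...   (P,1)→(P,0,left)
state=P head=2 tape=..1[1]0...   (P,1)→(P,0,left)
state=P head=1 tape=..[1]00...   (P,1)→(P,0,left)
state=P head=0 tape=.[.]000...   (P,.)→(S,.,right)
state=S head=1 tape=..[0]00...   (S,0)→(P,.,right)
state=P head=2 tape=...[0]0...   (P,0)→(P,1,right)
state=P head=3 tape=...1[0]...   (P,0)→(P,1,right)
state=P head=4 tape=...11[.]..   (P,.)→(S,.,right)
state=S head=5 tape=...11.[.].   (S,.)→(Q,1,right)
state=Q head=6 tape=...11.1[.]
No transition is defined for (Q, .); M halts in state Q.

Q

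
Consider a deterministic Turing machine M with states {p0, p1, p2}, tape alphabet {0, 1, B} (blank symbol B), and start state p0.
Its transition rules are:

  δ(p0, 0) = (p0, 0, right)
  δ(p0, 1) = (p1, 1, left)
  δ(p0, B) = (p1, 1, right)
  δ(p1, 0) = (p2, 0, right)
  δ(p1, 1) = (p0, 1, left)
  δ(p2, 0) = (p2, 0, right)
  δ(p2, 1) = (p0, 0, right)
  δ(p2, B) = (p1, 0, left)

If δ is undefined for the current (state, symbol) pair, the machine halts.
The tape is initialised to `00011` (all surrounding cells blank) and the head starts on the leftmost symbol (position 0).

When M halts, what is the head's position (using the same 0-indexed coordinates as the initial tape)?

p0 | [0]0011BB   read 0 → write 0, move right, go to p0
p0 | 0[0]011BB   read 0 → write 0, move right, go to p0
p0 | 00[0]11BB   read 0 → write 0, move right, go to p0
p0 | 000[1]1BB   read 1 → write 1, move left, go to p1
p1 | 00[0]11BB   read 0 → write 0, move right, go to p2
p2 | 000[1]1BB   read 1 → write 0, move right, go to p0
p0 | 0000[1]BB   read 1 → write 1, move left, go to p1
p1 | 000[0]1BB   read 0 → write 0, move right, go to p2
p2 | 0000[1]BB   read 1 → write 0, move right, go to p0
p0 | 00000[B]B   read B → write 1, move right, go to p1
p1 | 000001[B]
At halt the head is at cell 6.

6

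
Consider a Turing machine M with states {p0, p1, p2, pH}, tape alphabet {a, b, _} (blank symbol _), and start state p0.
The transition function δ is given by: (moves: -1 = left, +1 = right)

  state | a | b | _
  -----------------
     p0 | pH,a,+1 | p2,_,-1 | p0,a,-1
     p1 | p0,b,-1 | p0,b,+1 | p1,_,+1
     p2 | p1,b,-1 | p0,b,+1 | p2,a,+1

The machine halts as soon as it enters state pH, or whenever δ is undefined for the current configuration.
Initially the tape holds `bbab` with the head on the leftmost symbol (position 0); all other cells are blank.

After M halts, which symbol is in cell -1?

p0 | _[b]bab   read b → write _, move -1, go to p2
p2 | [_]_bab   read _ → write a, move +1, go to p2
p2 | a[_]bab   read _ → write a, move +1, go to p2
p2 | aa[b]ab   read b → write b, move +1, go to p0
p0 | aab[a]b   read a → write a, move +1, go to pH
pH | aaba[b]
Cell -1 holds a when M halts.

a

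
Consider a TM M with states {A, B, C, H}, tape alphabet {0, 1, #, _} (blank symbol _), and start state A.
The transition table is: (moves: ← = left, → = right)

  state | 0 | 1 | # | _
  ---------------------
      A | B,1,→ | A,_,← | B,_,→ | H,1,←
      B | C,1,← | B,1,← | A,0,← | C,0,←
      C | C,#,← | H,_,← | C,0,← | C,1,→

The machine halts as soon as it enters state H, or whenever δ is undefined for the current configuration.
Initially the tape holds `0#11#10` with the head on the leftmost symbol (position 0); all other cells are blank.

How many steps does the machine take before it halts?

4

A | __[0]#11#10   read 0 → write 1, move →, go to B
B | __1[#]11#10   read # → write 0, move ←, go to A
A | __[1]011#10   read 1 → write _, move ←, go to A
A | _[_]_011#10   read _ → write 1, move ←, go to H
H | [_]1_011#10
M halts after 4 transitions.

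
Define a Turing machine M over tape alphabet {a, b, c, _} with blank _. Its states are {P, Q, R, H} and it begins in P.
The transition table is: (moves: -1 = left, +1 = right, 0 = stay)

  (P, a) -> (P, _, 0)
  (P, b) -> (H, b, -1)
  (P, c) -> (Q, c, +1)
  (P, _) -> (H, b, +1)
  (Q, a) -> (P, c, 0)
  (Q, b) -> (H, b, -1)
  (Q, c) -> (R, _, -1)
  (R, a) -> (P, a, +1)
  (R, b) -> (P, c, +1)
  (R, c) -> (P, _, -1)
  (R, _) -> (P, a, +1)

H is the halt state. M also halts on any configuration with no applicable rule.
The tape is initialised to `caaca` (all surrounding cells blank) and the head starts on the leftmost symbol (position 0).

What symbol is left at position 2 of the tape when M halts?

_

P | [c]aaca   read c → write c, move +1, go to Q
Q | c[a]aca   read a → write c, move 0, go to P
P | c[c]aca   read c → write c, move +1, go to Q
Q | cc[a]ca   read a → write c, move 0, go to P
P | cc[c]ca   read c → write c, move +1, go to Q
Q | ccc[c]a   read c → write _, move -1, go to R
R | cc[c]_a   read c → write _, move -1, go to P
P | c[c]__a   read c → write c, move +1, go to Q
Q | cc[_]_a
Cell 2 holds _ when M halts.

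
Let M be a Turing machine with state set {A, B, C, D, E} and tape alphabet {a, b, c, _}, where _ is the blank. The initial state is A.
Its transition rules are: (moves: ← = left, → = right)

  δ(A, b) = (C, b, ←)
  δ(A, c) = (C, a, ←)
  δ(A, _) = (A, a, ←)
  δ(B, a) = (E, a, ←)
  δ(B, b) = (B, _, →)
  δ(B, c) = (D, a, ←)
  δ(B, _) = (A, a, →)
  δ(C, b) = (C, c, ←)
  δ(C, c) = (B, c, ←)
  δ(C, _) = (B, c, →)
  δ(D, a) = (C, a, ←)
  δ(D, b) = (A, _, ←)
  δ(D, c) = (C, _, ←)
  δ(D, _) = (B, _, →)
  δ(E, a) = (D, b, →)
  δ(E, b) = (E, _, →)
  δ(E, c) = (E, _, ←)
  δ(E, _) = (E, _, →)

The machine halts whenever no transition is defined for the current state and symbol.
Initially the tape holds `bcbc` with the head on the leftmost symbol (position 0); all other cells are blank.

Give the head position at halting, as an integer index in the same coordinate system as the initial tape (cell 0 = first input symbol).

2

A | _[b]cbc   read b → write b, move ←, go to C
C | [_]bcbc   read _ → write c, move →, go to B
B | c[b]cbc   read b → write _, move →, go to B
B | c_[c]bc   read c → write a, move ←, go to D
D | c[_]abc   read _ → write _, move →, go to B
B | c_[a]bc   read a → write a, move ←, go to E
E | c[_]abc   read _ → write _, move →, go to E
E | c_[a]bc   read a → write b, move →, go to D
D | c_b[b]c   read b → write _, move ←, go to A
A | c_[b]_c   read b → write b, move ←, go to C
C | c[_]b_c   read _ → write c, move →, go to B
B | cc[b]_c   read b → write _, move →, go to B
B | cc_[_]c   read _ → write a, move →, go to A
A | cc_a[c]   read c → write a, move ←, go to C
C | cc_[a]a
At halt the head is at cell 2.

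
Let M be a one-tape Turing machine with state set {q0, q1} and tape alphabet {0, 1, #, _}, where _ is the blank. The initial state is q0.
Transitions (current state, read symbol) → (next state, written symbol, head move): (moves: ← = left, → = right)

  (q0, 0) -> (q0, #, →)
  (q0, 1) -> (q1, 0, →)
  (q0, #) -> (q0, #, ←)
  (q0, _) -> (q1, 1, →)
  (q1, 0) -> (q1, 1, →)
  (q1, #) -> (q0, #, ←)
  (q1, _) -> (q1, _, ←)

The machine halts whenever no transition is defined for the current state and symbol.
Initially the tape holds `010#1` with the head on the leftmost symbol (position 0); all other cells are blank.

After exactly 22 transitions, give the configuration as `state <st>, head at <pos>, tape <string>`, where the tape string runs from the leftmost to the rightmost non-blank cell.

state q0, head at -2, tape 1#####1

q0 | __[0]10#1   read 0 → write #, move →, go to q0
q0 | __#[1]0#1   read 1 → write 0, move →, go to q1
q1 | __#0[0]#1   read 0 → write 1, move →, go to q1
q1 | __#01[#]1   read # → write #, move ←, go to q0
q0 | __#0[1]#1   read 1 → write 0, move →, go to q1
q1 | __#00[#]1   read # → write #, move ←, go to q0
q0 | __#0[0]#1   read 0 → write #, move →, go to q0
q0 | __#0#[#]1   read # → write #, move ←, go to q0
q0 | __#0[#]#1   read # → write #, move ←, go to q0
q0 | __#[0]##1   read 0 → write #, move →, go to q0
q0 | __##[#]#1   read # → write #, move ←, go to q0
q0 | __#[#]##1   read # → write #, move ←, go to q0
q0 | __[#]###1   read # → write #, move ←, go to q0
q0 | _[_]####1   read _ → write 1, move →, go to q1
q1 | _1[#]###1   read # → write #, move ←, go to q0
q0 | _[1]####1   read 1 → write 0, move →, go to q1
q1 | _0[#]###1   read # → write #, move ←, go to q0
q0 | _[0]####1   read 0 → write #, move →, go to q0
q0 | _#[#]###1   read # → write #, move ←, go to q0
q0 | _[#]####1   read # → write #, move ←, go to q0
q0 | [_]#####1   read _ → write 1, move →, go to q1
q1 | 1[#]####1   read # → write #, move ←, go to q0
q0 | [1]#####1
After 22 steps: state q0, head at -2, tape 1#####1.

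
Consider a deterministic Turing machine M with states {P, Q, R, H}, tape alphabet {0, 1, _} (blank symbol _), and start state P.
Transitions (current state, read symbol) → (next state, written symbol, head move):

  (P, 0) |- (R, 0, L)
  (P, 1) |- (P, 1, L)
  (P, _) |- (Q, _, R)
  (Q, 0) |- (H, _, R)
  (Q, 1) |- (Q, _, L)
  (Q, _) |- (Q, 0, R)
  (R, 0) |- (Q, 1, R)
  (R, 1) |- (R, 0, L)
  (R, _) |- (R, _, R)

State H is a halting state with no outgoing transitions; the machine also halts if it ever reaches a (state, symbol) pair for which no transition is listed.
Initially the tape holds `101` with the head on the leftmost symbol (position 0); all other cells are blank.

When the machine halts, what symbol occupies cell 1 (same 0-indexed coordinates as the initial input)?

state=P head=0 tape=_[1]01   (P,1)→(P,1,L)
state=P head=-1 tape=[_]101   (P,_)→(Q,_,R)
state=Q head=0 tape=_[1]01   (Q,1)→(Q,_,L)
state=Q head=-1 tape=[_]_01   (Q,_)→(Q,0,R)
state=Q head=0 tape=0[_]01   (Q,_)→(Q,0,R)
state=Q head=1 tape=00[0]1   (Q,0)→(H,_,R)
state=H head=2 tape=00_[1]
Cell 1 holds _ when M halts.

_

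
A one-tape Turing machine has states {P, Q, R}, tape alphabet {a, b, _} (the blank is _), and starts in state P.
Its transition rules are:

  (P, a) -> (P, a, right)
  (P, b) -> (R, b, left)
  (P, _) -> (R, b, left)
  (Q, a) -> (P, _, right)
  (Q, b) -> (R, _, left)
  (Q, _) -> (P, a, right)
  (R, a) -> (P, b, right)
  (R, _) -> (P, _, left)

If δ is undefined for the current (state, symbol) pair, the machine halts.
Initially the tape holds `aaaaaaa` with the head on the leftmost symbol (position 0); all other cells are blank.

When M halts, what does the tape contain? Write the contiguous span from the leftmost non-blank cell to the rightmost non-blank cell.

P | [a]aaaaaa_   read a → write a, move right, go to P
P | a[a]aaaaa_   read a → write a, move right, go to P
P | aa[a]aaaa_   read a → write a, move right, go to P
P | aaa[a]aaa_   read a → write a, move right, go to P
P | aaaa[a]aa_   read a → write a, move right, go to P
P | aaaaa[a]a_   read a → write a, move right, go to P
P | aaaaaa[a]_   read a → write a, move right, go to P
P | aaaaaaa[_]   read _ → write b, move left, go to R
R | aaaaaa[a]b   read a → write b, move right, go to P
P | aaaaaab[b]   read b → write b, move left, go to R
R | aaaaaa[b]b
The non-blank tape span at halt is aaaaaabb.

aaaaaabb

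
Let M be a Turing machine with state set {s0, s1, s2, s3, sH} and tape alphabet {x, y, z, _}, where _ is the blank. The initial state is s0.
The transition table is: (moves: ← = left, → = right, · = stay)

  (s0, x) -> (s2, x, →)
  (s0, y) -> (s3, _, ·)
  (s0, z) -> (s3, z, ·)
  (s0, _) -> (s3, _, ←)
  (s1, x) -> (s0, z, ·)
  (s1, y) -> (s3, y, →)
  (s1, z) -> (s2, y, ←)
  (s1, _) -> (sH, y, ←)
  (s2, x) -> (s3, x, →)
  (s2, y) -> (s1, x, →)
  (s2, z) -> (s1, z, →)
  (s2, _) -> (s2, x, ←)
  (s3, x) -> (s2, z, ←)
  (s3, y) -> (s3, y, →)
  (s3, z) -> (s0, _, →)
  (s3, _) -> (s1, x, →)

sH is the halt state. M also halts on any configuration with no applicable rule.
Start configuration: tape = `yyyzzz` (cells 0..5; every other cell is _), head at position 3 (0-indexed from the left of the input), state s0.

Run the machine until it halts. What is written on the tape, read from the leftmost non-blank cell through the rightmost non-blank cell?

yyy__xy

state=s0 head=3 tape=yyy[z]zz_   (s0,z)→(s3,z,·)
state=s3 head=3 tape=yyy[z]zz_   (s3,z)→(s0,_,→)
state=s0 head=4 tape=yyy_[z]z_   (s0,z)→(s3,z,·)
state=s3 head=4 tape=yyy_[z]z_   (s3,z)→(s0,_,→)
state=s0 head=5 tape=yyy__[z]_   (s0,z)→(s3,z,·)
state=s3 head=5 tape=yyy__[z]_   (s3,z)→(s0,_,→)
state=s0 head=6 tape=yyy___[_]   (s0,_)→(s3,_,←)
state=s3 head=5 tape=yyy__[_]_   (s3,_)→(s1,x,→)
state=s1 head=6 tape=yyy__x[_]   (s1,_)→(sH,y,←)
state=sH head=5 tape=yyy__[x]y
The non-blank tape span at halt is yyy__xy.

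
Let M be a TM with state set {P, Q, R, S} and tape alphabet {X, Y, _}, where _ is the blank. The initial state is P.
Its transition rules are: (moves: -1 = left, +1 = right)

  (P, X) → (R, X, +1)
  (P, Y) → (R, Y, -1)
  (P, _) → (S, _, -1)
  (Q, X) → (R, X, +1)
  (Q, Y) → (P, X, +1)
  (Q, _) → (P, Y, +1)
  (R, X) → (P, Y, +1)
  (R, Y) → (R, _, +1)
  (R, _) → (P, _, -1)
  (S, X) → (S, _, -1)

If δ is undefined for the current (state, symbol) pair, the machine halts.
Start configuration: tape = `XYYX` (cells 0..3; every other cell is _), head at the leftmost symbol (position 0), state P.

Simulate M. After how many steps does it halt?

P | [X]YYX_   read X → write X, move +1, go to R
R | X[Y]YX_   read Y → write _, move +1, go to R
R | X_[Y]X_   read Y → write _, move +1, go to R
R | X__[X]_   read X → write Y, move +1, go to P
P | X__Y[_]   read _ → write _, move -1, go to S
S | X__[Y]_
M halts after 5 transitions.

5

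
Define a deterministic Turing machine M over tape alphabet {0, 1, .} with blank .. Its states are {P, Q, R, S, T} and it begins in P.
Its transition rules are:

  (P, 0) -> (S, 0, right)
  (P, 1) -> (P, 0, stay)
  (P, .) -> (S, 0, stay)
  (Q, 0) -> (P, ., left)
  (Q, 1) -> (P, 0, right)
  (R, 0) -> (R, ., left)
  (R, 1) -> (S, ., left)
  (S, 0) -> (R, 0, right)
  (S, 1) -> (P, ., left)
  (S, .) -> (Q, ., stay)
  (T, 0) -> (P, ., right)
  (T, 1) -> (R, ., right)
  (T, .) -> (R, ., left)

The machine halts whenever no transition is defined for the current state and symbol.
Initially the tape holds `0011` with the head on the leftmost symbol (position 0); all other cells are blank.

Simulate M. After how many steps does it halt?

state=P head=0 tape=[0]011   (P,0)→(S,0,right)
state=S head=1 tape=0[0]11   (S,0)→(R,0,right)
state=R head=2 tape=00[1]1   (R,1)→(S,.,left)
state=S head=1 tape=0[0].1   (S,0)→(R,0,right)
state=R head=2 tape=00[.]1
M halts after 4 transitions.

4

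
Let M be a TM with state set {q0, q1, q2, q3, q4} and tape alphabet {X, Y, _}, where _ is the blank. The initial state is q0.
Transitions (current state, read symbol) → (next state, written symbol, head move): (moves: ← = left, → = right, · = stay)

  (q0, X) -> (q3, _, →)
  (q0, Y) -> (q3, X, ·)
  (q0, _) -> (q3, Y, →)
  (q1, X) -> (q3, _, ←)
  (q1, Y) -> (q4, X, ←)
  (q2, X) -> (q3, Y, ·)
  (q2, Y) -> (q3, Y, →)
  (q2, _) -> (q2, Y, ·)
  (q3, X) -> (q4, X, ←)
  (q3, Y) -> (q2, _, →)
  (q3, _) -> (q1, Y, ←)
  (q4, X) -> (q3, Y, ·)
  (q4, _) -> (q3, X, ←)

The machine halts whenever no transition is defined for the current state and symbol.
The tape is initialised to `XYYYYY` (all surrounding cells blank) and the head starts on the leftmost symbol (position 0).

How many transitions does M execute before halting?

21

state=q0 head=0 tape=[X]YYYYY___   (q0,X)→(q3,_,→)
state=q3 head=1 tape=_[Y]YYYY___   (q3,Y)→(q2,_,→)
state=q2 head=2 tape=__[Y]YYY___   (q2,Y)→(q3,Y,→)
state=q3 head=3 tape=__Y[Y]YY___   (q3,Y)→(q2,_,→)
state=q2 head=4 tape=__Y_[Y]Y___   (q2,Y)→(q3,Y,→)
state=q3 head=5 tape=__Y_Y[Y]___   (q3,Y)→(q2,_,→)
state=q2 head=6 tape=__Y_Y_[_]__   (q2,_)→(q2,Y,·)
state=q2 head=6 tape=__Y_Y_[Y]__   (q2,Y)→(q3,Y,→)
state=q3 head=7 tape=__Y_Y_Y[_]_   (q3,_)→(q1,Y,←)
state=q1 head=6 tape=__Y_Y_[Y]Y_   (q1,Y)→(q4,X,←)
state=q4 head=5 tape=__Y_Y[_]XY_   (q4,_)→(q3,X,←)
state=q3 head=4 tape=__Y_[Y]XXY_   (q3,Y)→(q2,_,→)
state=q2 head=5 tape=__Y__[X]XY_   (q2,X)→(q3,Y,·)
state=q3 head=5 tape=__Y__[Y]XY_   (q3,Y)→(q2,_,→)
state=q2 head=6 tape=__Y___[X]Y_   (q2,X)→(q3,Y,·)
state=q3 head=6 tape=__Y___[Y]Y_   (q3,Y)→(q2,_,→)
state=q2 head=7 tape=__Y____[Y]_   (q2,Y)→(q3,Y,→)
state=q3 head=8 tape=__Y____Y[_]   (q3,_)→(q1,Y,←)
state=q1 head=7 tape=__Y____[Y]Y   (q1,Y)→(q4,X,←)
state=q4 head=6 tape=__Y___[_]XY   (q4,_)→(q3,X,←)
state=q3 head=5 tape=__Y__[_]XXY   (q3,_)→(q1,Y,←)
state=q1 head=4 tape=__Y_[_]YXXY
M halts after 21 transitions.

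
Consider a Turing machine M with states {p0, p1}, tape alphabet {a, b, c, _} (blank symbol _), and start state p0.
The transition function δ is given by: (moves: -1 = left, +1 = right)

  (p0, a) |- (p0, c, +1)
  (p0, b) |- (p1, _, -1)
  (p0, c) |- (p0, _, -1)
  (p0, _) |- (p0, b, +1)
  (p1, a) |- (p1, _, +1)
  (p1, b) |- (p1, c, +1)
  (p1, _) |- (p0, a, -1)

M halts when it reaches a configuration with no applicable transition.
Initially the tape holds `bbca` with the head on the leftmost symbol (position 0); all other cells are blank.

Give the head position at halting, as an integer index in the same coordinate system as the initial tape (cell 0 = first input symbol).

p0 | ____[b]bca   read b → write _, move -1, go to p1
p1 | ___[_]_bca   read _ → write a, move -1, go to p0
p0 | __[_]a_bca   read _ → write b, move +1, go to p0
p0 | __b[a]_bca   read a → write c, move +1, go to p0
p0 | __bc[_]bca   read _ → write b, move +1, go to p0
p0 | __bcb[b]ca   read b → write _, move -1, go to p1
p1 | __bc[b]_ca   read b → write c, move +1, go to p1
p1 | __bcc[_]ca   read _ → write a, move -1, go to p0
p0 | __bc[c]aca   read c → write _, move -1, go to p0
p0 | __b[c]_aca   read c → write _, move -1, go to p0
p0 | __[b]__aca   read b → write _, move -1, go to p1
p1 | _[_]___aca   read _ → write a, move -1, go to p0
p0 | [_]a___aca   read _ → write b, move +1, go to p0
p0 | b[a]___aca   read a → write c, move +1, go to p0
p0 | bc[_]__aca   read _ → write b, move +1, go to p0
p0 | bcb[_]_aca   read _ → write b, move +1, go to p0
p0 | bcbb[_]aca   read _ → write b, move +1, go to p0
p0 | bcbbb[a]ca   read a → write c, move +1, go to p0
p0 | bcbbbc[c]a   read c → write _, move -1, go to p0
p0 | bcbbb[c]_a   read c → write _, move -1, go to p0
p0 | bcbb[b]__a   read b → write _, move -1, go to p1
p1 | bcb[b]___a   read b → write c, move +1, go to p1
p1 | bcbc[_]__a   read _ → write a, move -1, go to p0
p0 | bcb[c]a__a   read c → write _, move -1, go to p0
p0 | bc[b]_a__a   read b → write _, move -1, go to p1
p1 | b[c]__a__a
At halt the head is at cell -3.

-3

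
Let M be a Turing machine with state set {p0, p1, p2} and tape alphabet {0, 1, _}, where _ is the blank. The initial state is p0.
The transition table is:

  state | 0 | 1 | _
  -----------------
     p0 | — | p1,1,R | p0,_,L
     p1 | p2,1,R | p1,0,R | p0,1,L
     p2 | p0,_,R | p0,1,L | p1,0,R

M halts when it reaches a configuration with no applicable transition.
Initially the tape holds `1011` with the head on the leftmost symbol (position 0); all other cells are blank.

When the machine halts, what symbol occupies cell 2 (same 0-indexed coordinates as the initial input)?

0

state=p0 head=0 tape=[1]011_   (p0,1)→(p1,1,R)
state=p1 head=1 tape=1[0]11_   (p1,0)→(p2,1,R)
state=p2 head=2 tape=11[1]1_   (p2,1)→(p0,1,L)
state=p0 head=1 tape=1[1]11_   (p0,1)→(p1,1,R)
state=p1 head=2 tape=11[1]1_   (p1,1)→(p1,0,R)
state=p1 head=3 tape=110[1]_   (p1,1)→(p1,0,R)
state=p1 head=4 tape=1100[_]   (p1,_)→(p0,1,L)
state=p0 head=3 tape=110[0]1
Cell 2 holds 0 when M halts.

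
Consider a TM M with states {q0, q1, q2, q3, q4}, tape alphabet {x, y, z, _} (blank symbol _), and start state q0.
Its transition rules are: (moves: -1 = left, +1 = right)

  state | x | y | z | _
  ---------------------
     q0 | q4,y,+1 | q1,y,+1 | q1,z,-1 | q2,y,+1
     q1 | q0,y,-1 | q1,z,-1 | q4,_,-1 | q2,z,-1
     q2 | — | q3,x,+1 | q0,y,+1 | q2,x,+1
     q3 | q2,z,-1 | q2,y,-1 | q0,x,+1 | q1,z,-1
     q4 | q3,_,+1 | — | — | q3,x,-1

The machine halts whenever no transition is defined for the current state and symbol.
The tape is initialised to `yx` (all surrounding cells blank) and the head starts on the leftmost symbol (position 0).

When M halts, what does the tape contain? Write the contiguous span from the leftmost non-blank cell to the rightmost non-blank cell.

state=q0 head=0 tape=___[y]x   (q0,y)→(q1,y,+1)
state=q1 head=1 tape=___y[x]   (q1,x)→(q0,y,-1)
state=q0 head=0 tape=___[y]y   (q0,y)→(q1,y,+1)
state=q1 head=1 tape=___y[y]   (q1,y)→(q1,z,-1)
state=q1 head=0 tape=___[y]z   (q1,y)→(q1,z,-1)
state=q1 head=-1 tape=__[_]zz   (q1,_)→(q2,z,-1)
state=q2 head=-2 tape=_[_]zzz   (q2,_)→(q2,x,+1)
state=q2 head=-1 tape=_x[z]zz   (q2,z)→(q0,y,+1)
state=q0 head=0 tape=_xy[z]z   (q0,z)→(q1,z,-1)
state=q1 head=-1 tape=_x[y]zz   (q1,y)→(q1,z,-1)
state=q1 head=-2 tape=_[x]zzz   (q1,x)→(q0,y,-1)
state=q0 head=-3 tape=[_]yzzz   (q0,_)→(q2,y,+1)
state=q2 head=-2 tape=y[y]zzz   (q2,y)→(q3,x,+1)
state=q3 head=-1 tape=yx[z]zz   (q3,z)→(q0,x,+1)
state=q0 head=0 tape=yxx[z]z   (q0,z)→(q1,z,-1)
state=q1 head=-1 tape=yx[x]zz   (q1,x)→(q0,y,-1)
state=q0 head=-2 tape=y[x]yzz   (q0,x)→(q4,y,+1)
state=q4 head=-1 tape=yy[y]zz
The non-blank tape span at halt is yyyzz.

yyyzz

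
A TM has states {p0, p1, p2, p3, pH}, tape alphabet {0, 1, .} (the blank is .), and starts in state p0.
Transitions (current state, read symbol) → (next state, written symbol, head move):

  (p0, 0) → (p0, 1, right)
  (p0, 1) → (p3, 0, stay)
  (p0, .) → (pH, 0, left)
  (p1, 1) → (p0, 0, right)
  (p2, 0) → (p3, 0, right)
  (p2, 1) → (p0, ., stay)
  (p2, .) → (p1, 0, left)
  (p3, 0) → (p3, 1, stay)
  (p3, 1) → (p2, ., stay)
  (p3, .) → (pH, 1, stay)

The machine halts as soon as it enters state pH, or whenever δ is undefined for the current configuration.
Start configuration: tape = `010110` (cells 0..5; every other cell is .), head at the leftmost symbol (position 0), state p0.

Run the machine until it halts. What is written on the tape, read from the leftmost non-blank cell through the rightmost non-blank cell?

state=p0 head=0 tape=[0]10110.   (p0,0)→(p0,1,right)
state=p0 head=1 tape=1[1]0110.   (p0,1)→(p3,0,stay)
state=p3 head=1 tape=1[0]0110.   (p3,0)→(p3,1,stay)
state=p3 head=1 tape=1[1]0110.   (p3,1)→(p2,.,stay)
state=p2 head=1 tape=1[.]0110.   (p2,.)→(p1,0,left)
state=p1 head=0 tape=[1]00110.   (p1,1)→(p0,0,right)
state=p0 head=1 tape=0[0]0110.   (p0,0)→(p0,1,right)
state=p0 head=2 tape=01[0]110.   (p0,0)→(p0,1,right)
state=p0 head=3 tape=011[1]10.   (p0,1)→(p3,0,stay)
state=p3 head=3 tape=011[0]10.   (p3,0)→(p3,1,stay)
state=p3 head=3 tape=011[1]10.   (p3,1)→(p2,.,stay)
state=p2 head=3 tape=011[.]10.   (p2,.)→(p1,0,left)
state=p1 head=2 tape=01[1]010.   (p1,1)→(p0,0,right)
state=p0 head=3 tape=010[0]10.   (p0,0)→(p0,1,right)
state=p0 head=4 tape=0101[1]0.   (p0,1)→(p3,0,stay)
state=p3 head=4 tape=0101[0]0.   (p3,0)→(p3,1,stay)
state=p3 head=4 tape=0101[1]0.   (p3,1)→(p2,.,stay)
state=p2 head=4 tape=0101[.]0.   (p2,.)→(p1,0,left)
state=p1 head=3 tape=010[1]00.   (p1,1)→(p0,0,right)
state=p0 head=4 tape=0100[0]0.   (p0,0)→(p0,1,right)
state=p0 head=5 tape=01001[0].   (p0,0)→(p0,1,right)
state=p0 head=6 tape=010011[.]   (p0,.)→(pH,0,left)
state=pH head=5 tape=01001[1]0
The non-blank tape span at halt is 0100110.

0100110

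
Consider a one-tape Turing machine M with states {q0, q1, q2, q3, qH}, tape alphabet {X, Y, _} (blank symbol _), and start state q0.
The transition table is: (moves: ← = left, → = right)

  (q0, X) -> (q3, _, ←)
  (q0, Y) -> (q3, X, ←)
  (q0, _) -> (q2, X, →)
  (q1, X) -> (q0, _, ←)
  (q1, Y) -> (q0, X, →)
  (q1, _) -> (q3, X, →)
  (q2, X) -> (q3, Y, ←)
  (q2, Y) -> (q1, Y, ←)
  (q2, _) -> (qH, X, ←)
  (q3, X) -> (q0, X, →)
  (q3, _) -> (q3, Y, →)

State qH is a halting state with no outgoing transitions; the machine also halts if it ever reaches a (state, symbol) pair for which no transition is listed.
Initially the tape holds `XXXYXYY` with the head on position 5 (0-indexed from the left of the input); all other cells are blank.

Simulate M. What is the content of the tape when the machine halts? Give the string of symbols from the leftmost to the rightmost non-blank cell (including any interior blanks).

XXXY__Y

q0 | XXXYX[Y]Y   read Y → write X, move ←, go to q3
q3 | XXXY[X]XY   read X → write X, move →, go to q0
q0 | XXXYX[X]Y   read X → write _, move ←, go to q3
q3 | XXXY[X]_Y   read X → write X, move →, go to q0
q0 | XXXYX[_]Y   read _ → write X, move →, go to q2
q2 | XXXYXX[Y]   read Y → write Y, move ←, go to q1
q1 | XXXYX[X]Y   read X → write _, move ←, go to q0
q0 | XXXY[X]_Y   read X → write _, move ←, go to q3
q3 | XXX[Y]__Y
The non-blank tape span at halt is XXXY__Y.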